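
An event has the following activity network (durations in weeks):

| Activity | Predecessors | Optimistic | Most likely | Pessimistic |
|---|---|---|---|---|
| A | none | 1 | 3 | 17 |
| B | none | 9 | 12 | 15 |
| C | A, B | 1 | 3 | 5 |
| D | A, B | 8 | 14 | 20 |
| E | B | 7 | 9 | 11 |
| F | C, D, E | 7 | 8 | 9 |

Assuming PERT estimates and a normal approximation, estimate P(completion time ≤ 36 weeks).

te_A = (1 + 4·3 + 17)/6 = 30/6 = 5; σ²_A = ((17−1)/6)² = 7.111
te_B = (9 + 4·12 + 15)/6 = 72/6 = 12; σ²_B = ((15−9)/6)² = 1.000
te_C = (1 + 4·3 + 5)/6 = 18/6 = 3; σ²_C = ((5−1)/6)² = 0.444
te_D = (8 + 4·14 + 20)/6 = 84/6 = 14; σ²_D = ((20−8)/6)² = 4.000
te_E = (7 + 4·9 + 11)/6 = 54/6 = 9; σ²_E = ((11−7)/6)² = 0.444
te_F = (7 + 4·8 + 9)/6 = 48/6 = 8; σ²_F = ((9−7)/6)² = 0.111

Forward pass:
ES_A = 0; EF_A = 5
ES_B = 0; EF_B = 12
ES_C = max(EF_A=5, EF_B=12) = 12; EF_C = 12+3 = 15
ES_D = max(EF_A=5, EF_B=12) = 12; EF_D = 12+14 = 26
ES_E = 12; EF_E = 12+9 = 21
ES_F = max(EF_C=15, EF_D=26, EF_E=21) = 26; EF_F = 26+8 = 34
Expected project duration μ = 34 weeks. Critical path: B → D → F.

Variance along critical path = 1.000 + 4.000 + 0.111 = 5.111; σ = √5.111 = 2.261 weeks.
Z = (36 − 34) / 2.261 = 0.885
P(T ≤ 36) = Φ(0.885) ≈ 0.812

0.812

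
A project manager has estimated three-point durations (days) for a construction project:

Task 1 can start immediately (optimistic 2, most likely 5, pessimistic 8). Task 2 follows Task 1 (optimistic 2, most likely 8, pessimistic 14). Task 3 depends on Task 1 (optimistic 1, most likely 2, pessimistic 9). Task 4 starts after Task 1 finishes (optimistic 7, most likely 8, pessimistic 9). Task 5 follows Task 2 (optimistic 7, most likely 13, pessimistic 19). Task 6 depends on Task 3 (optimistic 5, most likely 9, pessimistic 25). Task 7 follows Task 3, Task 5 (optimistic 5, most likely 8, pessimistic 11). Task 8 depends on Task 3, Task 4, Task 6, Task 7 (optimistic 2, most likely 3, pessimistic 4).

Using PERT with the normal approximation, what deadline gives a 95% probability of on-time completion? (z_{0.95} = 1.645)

42.2 days

te_Task 1 = (2 + 4·5 + 8)/6 = 30/6 = 5; σ²_Task 1 = ((8−2)/6)² = 1.000
te_Task 2 = (2 + 4·8 + 14)/6 = 48/6 = 8; σ²_Task 2 = ((14−2)/6)² = 4.000
te_Task 3 = (1 + 4·2 + 9)/6 = 18/6 = 3; σ²_Task 3 = ((9−1)/6)² = 1.778
te_Task 4 = (7 + 4·8 + 9)/6 = 48/6 = 8; σ²_Task 4 = ((9−7)/6)² = 0.111
te_Task 5 = (7 + 4·13 + 19)/6 = 78/6 = 13; σ²_Task 5 = ((19−7)/6)² = 4.000
te_Task 6 = (5 + 4·9 + 25)/6 = 66/6 = 11; σ²_Task 6 = ((25−5)/6)² = 11.111
te_Task 7 = (5 + 4·8 + 11)/6 = 48/6 = 8; σ²_Task 7 = ((11−5)/6)² = 1.000
te_Task 8 = (2 + 4·3 + 4)/6 = 18/6 = 3; σ²_Task 8 = ((4−2)/6)² = 0.111

Forward pass:
ES_Task 1 = 0; EF_Task 1 = 5
ES_Task 2 = 5; EF_Task 2 = 5+8 = 13
ES_Task 3 = 5; EF_Task 3 = 5+3 = 8
ES_Task 4 = 5; EF_Task 4 = 5+8 = 13
ES_Task 5 = 13; EF_Task 5 = 13+13 = 26
ES_Task 6 = 8; EF_Task 6 = 8+11 = 19
ES_Task 7 = max(EF_Task 3=8, EF_Task 5=26) = 26; EF_Task 7 = 26+8 = 34
ES_Task 8 = max(EF_Task 3=8, EF_Task 4=13, EF_Task 6=19, EF_Task 7=34) = 34; EF_Task 8 = 34+3 = 37
Expected project duration μ = 37 days. Critical path: Task 1 → Task 2 → Task 5 → Task 7 → Task 8.

Variance along critical path = 1.000 + 4.000 + 4.000 + 1.000 + 0.111 = 10.111; σ = 3.180 days.
D = μ + z·σ = 37 + 1.645·3.180 = 42.2 days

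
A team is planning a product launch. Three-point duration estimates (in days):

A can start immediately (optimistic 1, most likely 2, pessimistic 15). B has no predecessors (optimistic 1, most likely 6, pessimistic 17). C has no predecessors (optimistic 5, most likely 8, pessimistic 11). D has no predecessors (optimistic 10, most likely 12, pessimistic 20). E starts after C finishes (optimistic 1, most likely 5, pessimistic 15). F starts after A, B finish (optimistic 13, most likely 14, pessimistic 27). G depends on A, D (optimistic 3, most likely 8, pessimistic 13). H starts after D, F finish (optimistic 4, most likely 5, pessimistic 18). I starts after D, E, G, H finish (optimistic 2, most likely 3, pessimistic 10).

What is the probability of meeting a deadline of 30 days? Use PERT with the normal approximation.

te_A = (1 + 4·2 + 15)/6 = 24/6 = 4; σ²_A = ((15−1)/6)² = 5.444
te_B = (1 + 4·6 + 17)/6 = 42/6 = 7; σ²_B = ((17−1)/6)² = 7.111
te_C = (5 + 4·8 + 11)/6 = 48/6 = 8; σ²_C = ((11−5)/6)² = 1.000
te_D = (10 + 4·12 + 20)/6 = 78/6 = 13; σ²_D = ((20−10)/6)² = 2.778
te_E = (1 + 4·5 + 15)/6 = 36/6 = 6; σ²_E = ((15−1)/6)² = 5.444
te_F = (13 + 4·14 + 27)/6 = 96/6 = 16; σ²_F = ((27−13)/6)² = 5.444
te_G = (3 + 4·8 + 13)/6 = 48/6 = 8; σ²_G = ((13−3)/6)² = 2.778
te_H = (4 + 4·5 + 18)/6 = 42/6 = 7; σ²_H = ((18−4)/6)² = 5.444
te_I = (2 + 4·3 + 10)/6 = 24/6 = 4; σ²_I = ((10−2)/6)² = 1.778

Forward pass:
ES_A = 0; EF_A = 4
ES_B = 0; EF_B = 7
ES_C = 0; EF_C = 8
ES_D = 0; EF_D = 13
ES_E = 8; EF_E = 8+6 = 14
ES_F = max(EF_A=4, EF_B=7) = 7; EF_F = 7+16 = 23
ES_G = max(EF_A=4, EF_D=13) = 13; EF_G = 13+8 = 21
ES_H = max(EF_D=13, EF_F=23) = 23; EF_H = 23+7 = 30
ES_I = max(EF_D=13, EF_E=14, EF_G=21, EF_H=30) = 30; EF_I = 30+4 = 34
Expected project duration μ = 34 days. Critical path: B → F → H → I.

Variance along critical path = 7.111 + 5.444 + 5.444 + 1.778 = 19.778; σ = √19.778 = 4.447 days.
Z = (30 − 34) / 4.447 = -0.899
P(T ≤ 30) = Φ(-0.899) ≈ 0.184

0.184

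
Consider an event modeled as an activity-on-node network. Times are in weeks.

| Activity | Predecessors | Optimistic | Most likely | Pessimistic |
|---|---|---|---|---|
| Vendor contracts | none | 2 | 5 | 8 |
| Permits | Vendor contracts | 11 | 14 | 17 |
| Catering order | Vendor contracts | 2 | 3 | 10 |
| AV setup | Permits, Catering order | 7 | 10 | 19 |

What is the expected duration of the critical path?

30 weeks

te_Vendor contracts = (2 + 4·5 + 8)/6 = 30/6 = 5
te_Permits = (11 + 4·14 + 17)/6 = 84/6 = 14
te_Catering order = (2 + 4·3 + 10)/6 = 24/6 = 4
te_AV setup = (7 + 4·10 + 19)/6 = 66/6 = 11

Forward pass:
ES_Vendor contracts = 0; EF_Vendor contracts = 5
ES_Permits = 5; EF_Permits = 5+14 = 19
ES_Catering order = 5; EF_Catering order = 5+4 = 9
ES_AV setup = max(EF_Permits=19, EF_Catering order=9) = 19; EF_AV setup = 19+11 = 30
Expected project duration μ = 30 weeks. Critical path: Vendor contracts → Permits → AV setup.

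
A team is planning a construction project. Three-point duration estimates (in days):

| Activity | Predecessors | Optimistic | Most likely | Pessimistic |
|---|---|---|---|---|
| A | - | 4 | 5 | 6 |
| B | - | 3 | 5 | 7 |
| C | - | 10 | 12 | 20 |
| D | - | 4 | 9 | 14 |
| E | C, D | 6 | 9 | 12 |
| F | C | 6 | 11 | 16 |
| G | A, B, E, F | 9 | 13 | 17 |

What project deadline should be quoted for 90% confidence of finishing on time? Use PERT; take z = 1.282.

te_A = (4 + 4·5 + 6)/6 = 30/6 = 5; σ²_A = ((6−4)/6)² = 0.111
te_B = (3 + 4·5 + 7)/6 = 30/6 = 5; σ²_B = ((7−3)/6)² = 0.444
te_C = (10 + 4·12 + 20)/6 = 78/6 = 13; σ²_C = ((20−10)/6)² = 2.778
te_D = (4 + 4·9 + 14)/6 = 54/6 = 9; σ²_D = ((14−4)/6)² = 2.778
te_E = (6 + 4·9 + 12)/6 = 54/6 = 9; σ²_E = ((12−6)/6)² = 1.000
te_F = (6 + 4·11 + 16)/6 = 66/6 = 11; σ²_F = ((16−6)/6)² = 2.778
te_G = (9 + 4·13 + 17)/6 = 78/6 = 13; σ²_G = ((17−9)/6)² = 1.778

Forward pass:
ES_A = 0; EF_A = 5
ES_B = 0; EF_B = 5
ES_C = 0; EF_C = 13
ES_D = 0; EF_D = 9
ES_E = max(EF_C=13, EF_D=9) = 13; EF_E = 13+9 = 22
ES_F = 13; EF_F = 13+11 = 24
ES_G = max(EF_A=5, EF_B=5, EF_E=22, EF_F=24) = 24; EF_G = 24+13 = 37
Expected project duration μ = 37 days. Critical path: C → F → G.

Variance along critical path = 2.778 + 2.778 + 1.778 = 7.333; σ = 2.708 days.
D = μ + z·σ = 37 + 1.282·2.708 = 40.5 days

40.5 days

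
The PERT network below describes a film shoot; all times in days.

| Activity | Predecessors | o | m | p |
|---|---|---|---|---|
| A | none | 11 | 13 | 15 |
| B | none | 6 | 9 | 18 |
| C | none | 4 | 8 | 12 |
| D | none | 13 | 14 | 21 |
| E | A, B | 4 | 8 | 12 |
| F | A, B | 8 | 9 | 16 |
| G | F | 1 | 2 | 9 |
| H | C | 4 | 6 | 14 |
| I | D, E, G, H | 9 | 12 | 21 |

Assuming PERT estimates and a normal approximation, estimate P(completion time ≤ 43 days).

te_A = (11 + 4·13 + 15)/6 = 78/6 = 13; σ²_A = ((15−11)/6)² = 0.444
te_B = (6 + 4·9 + 18)/6 = 60/6 = 10; σ²_B = ((18−6)/6)² = 4.000
te_C = (4 + 4·8 + 12)/6 = 48/6 = 8; σ²_C = ((12−4)/6)² = 1.778
te_D = (13 + 4·14 + 21)/6 = 90/6 = 15; σ²_D = ((21−13)/6)² = 1.778
te_E = (4 + 4·8 + 12)/6 = 48/6 = 8; σ²_E = ((12−4)/6)² = 1.778
te_F = (8 + 4·9 + 16)/6 = 60/6 = 10; σ²_F = ((16−8)/6)² = 1.778
te_G = (1 + 4·2 + 9)/6 = 18/6 = 3; σ²_G = ((9−1)/6)² = 1.778
te_H = (4 + 4·6 + 14)/6 = 42/6 = 7; σ²_H = ((14−4)/6)² = 2.778
te_I = (9 + 4·12 + 21)/6 = 78/6 = 13; σ²_I = ((21−9)/6)² = 4.000

Forward pass:
ES_A = 0; EF_A = 13
ES_B = 0; EF_B = 10
ES_C = 0; EF_C = 8
ES_D = 0; EF_D = 15
ES_E = max(EF_A=13, EF_B=10) = 13; EF_E = 13+8 = 21
ES_F = max(EF_A=13, EF_B=10) = 13; EF_F = 13+10 = 23
ES_G = 23; EF_G = 23+3 = 26
ES_H = 8; EF_H = 8+7 = 15
ES_I = max(EF_D=15, EF_E=21, EF_G=26, EF_H=15) = 26; EF_I = 26+13 = 39
Expected project duration μ = 39 days. Critical path: A → F → G → I.

Variance along critical path = 0.444 + 1.778 + 1.778 + 4.000 = 8.000; σ = √8.000 = 2.828 days.
Z = (43 − 39) / 2.828 = 1.414
P(T ≤ 43) = Φ(1.414) ≈ 0.921

0.921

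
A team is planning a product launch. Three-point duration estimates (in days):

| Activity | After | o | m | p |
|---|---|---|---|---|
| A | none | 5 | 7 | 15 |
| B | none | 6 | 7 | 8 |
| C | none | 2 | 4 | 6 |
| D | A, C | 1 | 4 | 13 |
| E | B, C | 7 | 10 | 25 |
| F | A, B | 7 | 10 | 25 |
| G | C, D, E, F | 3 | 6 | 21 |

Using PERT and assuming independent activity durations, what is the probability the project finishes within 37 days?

te_A = (5 + 4·7 + 15)/6 = 48/6 = 8; σ²_A = ((15−5)/6)² = 2.778
te_B = (6 + 4·7 + 8)/6 = 42/6 = 7; σ²_B = ((8−6)/6)² = 0.111
te_C = (2 + 4·4 + 6)/6 = 24/6 = 4; σ²_C = ((6−2)/6)² = 0.444
te_D = (1 + 4·4 + 13)/6 = 30/6 = 5; σ²_D = ((13−1)/6)² = 4.000
te_E = (7 + 4·10 + 25)/6 = 72/6 = 12; σ²_E = ((25−7)/6)² = 9.000
te_F = (7 + 4·10 + 25)/6 = 72/6 = 12; σ²_F = ((25−7)/6)² = 9.000
te_G = (3 + 4·6 + 21)/6 = 48/6 = 8; σ²_G = ((21−3)/6)² = 9.000

Forward pass:
ES_A = 0; EF_A = 8
ES_B = 0; EF_B = 7
ES_C = 0; EF_C = 4
ES_D = max(EF_A=8, EF_C=4) = 8; EF_D = 8+5 = 13
ES_E = max(EF_B=7, EF_C=4) = 7; EF_E = 7+12 = 19
ES_F = max(EF_A=8, EF_B=7) = 8; EF_F = 8+12 = 20
ES_G = max(EF_C=4, EF_D=13, EF_E=19, EF_F=20) = 20; EF_G = 20+8 = 28
Expected project duration μ = 28 days. Critical path: A → F → G.

Variance along critical path = 2.778 + 9.000 + 9.000 = 20.778; σ = √20.778 = 4.558 days.
Z = (37 − 28) / 4.558 = 1.974
P(T ≤ 37) = Φ(1.974) ≈ 0.976

0.976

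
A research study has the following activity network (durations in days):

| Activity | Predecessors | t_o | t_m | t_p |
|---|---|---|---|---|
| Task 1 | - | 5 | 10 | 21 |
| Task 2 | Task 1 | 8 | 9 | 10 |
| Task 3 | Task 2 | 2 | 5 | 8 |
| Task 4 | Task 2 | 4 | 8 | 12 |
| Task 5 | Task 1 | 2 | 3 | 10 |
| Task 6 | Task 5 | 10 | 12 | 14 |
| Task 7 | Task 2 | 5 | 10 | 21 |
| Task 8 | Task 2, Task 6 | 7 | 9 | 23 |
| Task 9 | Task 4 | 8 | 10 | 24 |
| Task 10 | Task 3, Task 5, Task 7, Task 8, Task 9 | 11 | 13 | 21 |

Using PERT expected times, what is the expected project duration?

te_Task 1 = (5 + 4·10 + 21)/6 = 66/6 = 11
te_Task 2 = (8 + 4·9 + 10)/6 = 54/6 = 9
te_Task 3 = (2 + 4·5 + 8)/6 = 30/6 = 5
te_Task 4 = (4 + 4·8 + 12)/6 = 48/6 = 8
te_Task 5 = (2 + 4·3 + 10)/6 = 24/6 = 4
te_Task 6 = (10 + 4·12 + 14)/6 = 72/6 = 12
te_Task 7 = (5 + 4·10 + 21)/6 = 66/6 = 11
te_Task 8 = (7 + 4·9 + 23)/6 = 66/6 = 11
te_Task 9 = (8 + 4·10 + 24)/6 = 72/6 = 12
te_Task 10 = (11 + 4·13 + 21)/6 = 84/6 = 14

Forward pass:
ES_Task 1 = 0; EF_Task 1 = 11
ES_Task 2 = 11; EF_Task 2 = 11+9 = 20
ES_Task 3 = 20; EF_Task 3 = 20+5 = 25
ES_Task 4 = 20; EF_Task 4 = 20+8 = 28
ES_Task 5 = 11; EF_Task 5 = 11+4 = 15
ES_Task 6 = 15; EF_Task 6 = 15+12 = 27
ES_Task 7 = 20; EF_Task 7 = 20+11 = 31
ES_Task 8 = max(EF_Task 2=20, EF_Task 6=27) = 27; EF_Task 8 = 27+11 = 38
ES_Task 9 = 28; EF_Task 9 = 28+12 = 40
ES_Task 10 = max(EF_Task 3=25, EF_Task 5=15, EF_Task 7=31, EF_Task 8=38, EF_Task 9=40) = 40; EF_Task 10 = 40+14 = 54
Expected project duration μ = 54 days. Critical path: Task 1 → Task 2 → Task 4 → Task 9 → Task 10.

54 days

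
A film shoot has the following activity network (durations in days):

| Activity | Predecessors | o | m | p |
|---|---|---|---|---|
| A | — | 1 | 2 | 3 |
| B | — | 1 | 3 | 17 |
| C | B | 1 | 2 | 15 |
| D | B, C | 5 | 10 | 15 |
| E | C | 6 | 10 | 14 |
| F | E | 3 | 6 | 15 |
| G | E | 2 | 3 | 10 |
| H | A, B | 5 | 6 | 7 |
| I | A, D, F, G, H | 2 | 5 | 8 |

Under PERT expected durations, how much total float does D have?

7 days

te_A = (1 + 4·2 + 3)/6 = 12/6 = 2
te_B = (1 + 4·3 + 17)/6 = 30/6 = 5
te_C = (1 + 4·2 + 15)/6 = 24/6 = 4
te_D = (5 + 4·10 + 15)/6 = 60/6 = 10
te_E = (6 + 4·10 + 14)/6 = 60/6 = 10
te_F = (3 + 4·6 + 15)/6 = 42/6 = 7
te_G = (2 + 4·3 + 10)/6 = 24/6 = 4
te_H = (5 + 4·6 + 7)/6 = 36/6 = 6
te_I = (2 + 4·5 + 8)/6 = 30/6 = 5

Forward pass:
ES_A = 0; EF_A = 2
ES_B = 0; EF_B = 5
ES_C = 5; EF_C = 5+4 = 9
ES_D = max(EF_B=5, EF_C=9) = 9; EF_D = 9+10 = 19
ES_E = 9; EF_E = 9+10 = 19
ES_F = 19; EF_F = 19+7 = 26
ES_G = 19; EF_G = 19+4 = 23
ES_H = max(EF_A=2, EF_B=5) = 5; EF_H = 5+6 = 11
ES_I = max(EF_A=2, EF_D=19, EF_F=26, EF_G=23, EF_H=11) = 26; EF_I = 26+5 = 31
Expected project duration μ = 31 days. Critical path: B → C → E → F → I.

Backward pass:
LF_I = 31; LS_I = 31−5 = 26
LF_H = LS_I = 26; LS_H = 26−6 = 20
LF_G = LS_I = 26; LS_G = 26−4 = 22
LF_F = LS_I = 26; LS_F = 26−7 = 19
LF_E = min(LS_F=19, LS_G=22) = 19; LS_E = 19−10 = 9
LF_D = LS_I = 26; LS_D = 26−10 = 16
LF_C = min(LS_D=16, LS_E=9) = 9; LS_C = 9−4 = 5
LF_B = min(LS_C=5, LS_D=16, LS_H=20) = 5; LS_B = 5−5 = 0
LF_A = min(LS_H=20, LS_I=26) = 20; LS_A = 20−2 = 18
Slack_D = LS_D − ES_D = 16 − 9 = 7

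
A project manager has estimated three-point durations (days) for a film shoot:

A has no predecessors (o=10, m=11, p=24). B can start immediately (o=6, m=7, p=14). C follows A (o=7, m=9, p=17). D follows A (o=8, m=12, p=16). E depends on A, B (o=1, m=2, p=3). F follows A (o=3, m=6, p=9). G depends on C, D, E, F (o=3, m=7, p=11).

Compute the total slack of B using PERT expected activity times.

15 days

te_A = (10 + 4·11 + 24)/6 = 78/6 = 13
te_B = (6 + 4·7 + 14)/6 = 48/6 = 8
te_C = (7 + 4·9 + 17)/6 = 60/6 = 10
te_D = (8 + 4·12 + 16)/6 = 72/6 = 12
te_E = (1 + 4·2 + 3)/6 = 12/6 = 2
te_F = (3 + 4·6 + 9)/6 = 36/6 = 6
te_G = (3 + 4·7 + 11)/6 = 42/6 = 7

Forward pass:
ES_A = 0; EF_A = 13
ES_B = 0; EF_B = 8
ES_C = 13; EF_C = 13+10 = 23
ES_D = 13; EF_D = 13+12 = 25
ES_E = max(EF_A=13, EF_B=8) = 13; EF_E = 13+2 = 15
ES_F = 13; EF_F = 13+6 = 19
ES_G = max(EF_C=23, EF_D=25, EF_E=15, EF_F=19) = 25; EF_G = 25+7 = 32
Expected project duration μ = 32 days. Critical path: A → D → G.

Backward pass:
LF_G = 32; LS_G = 32−7 = 25
LF_F = LS_G = 25; LS_F = 25−6 = 19
LF_E = LS_G = 25; LS_E = 25−2 = 23
LF_D = LS_G = 25; LS_D = 25−12 = 13
LF_C = LS_G = 25; LS_C = 25−10 = 15
LF_B = LS_E = 23; LS_B = 23−8 = 15
LF_A = min(LS_C=15, LS_D=13, LS_E=23, LS_F=19) = 13; LS_A = 13−13 = 0
Slack_B = LS_B − ES_B = 15 − 0 = 15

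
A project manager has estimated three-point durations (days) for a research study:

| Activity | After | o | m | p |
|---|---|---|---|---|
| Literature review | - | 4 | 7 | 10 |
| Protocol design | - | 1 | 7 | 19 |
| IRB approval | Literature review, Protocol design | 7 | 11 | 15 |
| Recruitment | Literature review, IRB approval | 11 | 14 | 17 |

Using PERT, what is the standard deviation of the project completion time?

te_Literature review = (4 + 4·7 + 10)/6 = 42/6 = 7; σ²_Literature review = ((10−4)/6)² = 1.000
te_Protocol design = (1 + 4·7 + 19)/6 = 48/6 = 8; σ²_Protocol design = ((19−1)/6)² = 9.000
te_IRB approval = (7 + 4·11 + 15)/6 = 66/6 = 11; σ²_IRB approval = ((15−7)/6)² = 1.778
te_Recruitment = (11 + 4·14 + 17)/6 = 84/6 = 14; σ²_Recruitment = ((17−11)/6)² = 1.000

Forward pass:
ES_Literature review = 0; EF_Literature review = 7
ES_Protocol design = 0; EF_Protocol design = 8
ES_IRB approval = max(EF_Literature review=7, EF_Protocol design=8) = 8; EF_IRB approval = 8+11 = 19
ES_Recruitment = max(EF_Literature review=7, EF_IRB approval=19) = 19; EF_Recruitment = 19+14 = 33
Expected project duration μ = 33 days. Critical path: Protocol design → IRB approval → Recruitment.

Variance along critical path = 9.000 + 1.778 + 1.000 = 11.778
σ = √11.778 = 3.432 days

3.43 days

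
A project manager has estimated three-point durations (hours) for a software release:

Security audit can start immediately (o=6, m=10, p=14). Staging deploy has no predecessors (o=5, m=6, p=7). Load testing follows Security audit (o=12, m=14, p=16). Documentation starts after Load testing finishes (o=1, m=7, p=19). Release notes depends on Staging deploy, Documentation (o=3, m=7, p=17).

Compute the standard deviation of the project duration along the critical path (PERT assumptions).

te_Security audit = (6 + 4·10 + 14)/6 = 60/6 = 10; σ²_Security audit = ((14−6)/6)² = 1.778
te_Staging deploy = (5 + 4·6 + 7)/6 = 36/6 = 6; σ²_Staging deploy = ((7−5)/6)² = 0.111
te_Load testing = (12 + 4·14 + 16)/6 = 84/6 = 14; σ²_Load testing = ((16−12)/6)² = 0.444
te_Documentation = (1 + 4·7 + 19)/6 = 48/6 = 8; σ²_Documentation = ((19−1)/6)² = 9.000
te_Release notes = (3 + 4·7 + 17)/6 = 48/6 = 8; σ²_Release notes = ((17−3)/6)² = 5.444

Forward pass:
ES_Security audit = 0; EF_Security audit = 10
ES_Staging deploy = 0; EF_Staging deploy = 6
ES_Load testing = 10; EF_Load testing = 10+14 = 24
ES_Documentation = 24; EF_Documentation = 24+8 = 32
ES_Release notes = max(EF_Staging deploy=6, EF_Documentation=32) = 32; EF_Release notes = 32+8 = 40
Expected project duration μ = 40 hours. Critical path: Security audit → Load testing → Documentation → Release notes.

Variance along critical path = 1.778 + 0.444 + 9.000 + 5.444 = 16.667
σ = √16.667 = 4.082 hours

4.08 hours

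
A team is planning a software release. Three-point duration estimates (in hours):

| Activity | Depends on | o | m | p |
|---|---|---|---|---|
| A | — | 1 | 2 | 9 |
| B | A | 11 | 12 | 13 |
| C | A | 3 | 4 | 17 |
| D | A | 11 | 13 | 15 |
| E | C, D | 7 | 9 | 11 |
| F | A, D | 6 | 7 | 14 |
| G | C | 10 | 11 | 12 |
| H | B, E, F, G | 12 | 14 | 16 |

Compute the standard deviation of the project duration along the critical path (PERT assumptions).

1.76 hours

te_A = (1 + 4·2 + 9)/6 = 18/6 = 3; σ²_A = ((9−1)/6)² = 1.778
te_B = (11 + 4·12 + 13)/6 = 72/6 = 12; σ²_B = ((13−11)/6)² = 0.111
te_C = (3 + 4·4 + 17)/6 = 36/6 = 6; σ²_C = ((17−3)/6)² = 5.444
te_D = (11 + 4·13 + 15)/6 = 78/6 = 13; σ²_D = ((15−11)/6)² = 0.444
te_E = (7 + 4·9 + 11)/6 = 54/6 = 9; σ²_E = ((11−7)/6)² = 0.444
te_F = (6 + 4·7 + 14)/6 = 48/6 = 8; σ²_F = ((14−6)/6)² = 1.778
te_G = (10 + 4·11 + 12)/6 = 66/6 = 11; σ²_G = ((12−10)/6)² = 0.111
te_H = (12 + 4·14 + 16)/6 = 84/6 = 14; σ²_H = ((16−12)/6)² = 0.444

Forward pass:
ES_A = 0; EF_A = 3
ES_B = 3; EF_B = 3+12 = 15
ES_C = 3; EF_C = 3+6 = 9
ES_D = 3; EF_D = 3+13 = 16
ES_E = max(EF_C=9, EF_D=16) = 16; EF_E = 16+9 = 25
ES_F = max(EF_A=3, EF_D=16) = 16; EF_F = 16+8 = 24
ES_G = 9; EF_G = 9+11 = 20
ES_H = max(EF_B=15, EF_E=25, EF_F=24, EF_G=20) = 25; EF_H = 25+14 = 39
Expected project duration μ = 39 hours. Critical path: A → D → E → H.

Variance along critical path = 1.778 + 0.444 + 0.444 + 0.444 = 3.111
σ = √3.111 = 1.764 hours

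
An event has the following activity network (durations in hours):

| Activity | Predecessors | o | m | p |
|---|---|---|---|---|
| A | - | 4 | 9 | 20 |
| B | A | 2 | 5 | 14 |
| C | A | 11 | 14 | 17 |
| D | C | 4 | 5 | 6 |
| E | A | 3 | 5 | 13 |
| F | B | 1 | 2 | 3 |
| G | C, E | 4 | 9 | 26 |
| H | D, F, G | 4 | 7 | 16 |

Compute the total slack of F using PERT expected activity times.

17 hours

te_A = (4 + 4·9 + 20)/6 = 60/6 = 10
te_B = (2 + 4·5 + 14)/6 = 36/6 = 6
te_C = (11 + 4·14 + 17)/6 = 84/6 = 14
te_D = (4 + 4·5 + 6)/6 = 30/6 = 5
te_E = (3 + 4·5 + 13)/6 = 36/6 = 6
te_F = (1 + 4·2 + 3)/6 = 12/6 = 2
te_G = (4 + 4·9 + 26)/6 = 66/6 = 11
te_H = (4 + 4·7 + 16)/6 = 48/6 = 8

Forward pass:
ES_A = 0; EF_A = 10
ES_B = 10; EF_B = 10+6 = 16
ES_C = 10; EF_C = 10+14 = 24
ES_D = 24; EF_D = 24+5 = 29
ES_E = 10; EF_E = 10+6 = 16
ES_F = 16; EF_F = 16+2 = 18
ES_G = max(EF_C=24, EF_E=16) = 24; EF_G = 24+11 = 35
ES_H = max(EF_D=29, EF_F=18, EF_G=35) = 35; EF_H = 35+8 = 43
Expected project duration μ = 43 hours. Critical path: A → C → G → H.

Backward pass:
LF_H = 43; LS_H = 43−8 = 35
LF_G = LS_H = 35; LS_G = 35−11 = 24
LF_F = LS_H = 35; LS_F = 35−2 = 33
LF_E = LS_G = 24; LS_E = 24−6 = 18
LF_D = LS_H = 35; LS_D = 35−5 = 30
LF_C = min(LS_D=30, LS_G=24) = 24; LS_C = 24−14 = 10
LF_B = LS_F = 33; LS_B = 33−6 = 27
LF_A = min(LS_B=27, LS_C=10, LS_E=18) = 10; LS_A = 10−10 = 0
Slack_F = LS_F − ES_F = 33 − 16 = 17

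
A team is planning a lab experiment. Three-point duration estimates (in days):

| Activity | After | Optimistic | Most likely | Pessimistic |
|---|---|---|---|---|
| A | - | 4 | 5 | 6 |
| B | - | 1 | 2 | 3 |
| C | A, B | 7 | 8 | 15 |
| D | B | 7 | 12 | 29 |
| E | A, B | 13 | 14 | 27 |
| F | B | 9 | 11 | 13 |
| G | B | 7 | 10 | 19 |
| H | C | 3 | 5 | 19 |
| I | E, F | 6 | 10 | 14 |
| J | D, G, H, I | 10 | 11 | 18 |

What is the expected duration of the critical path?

43 days

te_A = (4 + 4·5 + 6)/6 = 30/6 = 5
te_B = (1 + 4·2 + 3)/6 = 12/6 = 2
te_C = (7 + 4·8 + 15)/6 = 54/6 = 9
te_D = (7 + 4·12 + 29)/6 = 84/6 = 14
te_E = (13 + 4·14 + 27)/6 = 96/6 = 16
te_F = (9 + 4·11 + 13)/6 = 66/6 = 11
te_G = (7 + 4·10 + 19)/6 = 66/6 = 11
te_H = (3 + 4·5 + 19)/6 = 42/6 = 7
te_I = (6 + 4·10 + 14)/6 = 60/6 = 10
te_J = (10 + 4·11 + 18)/6 = 72/6 = 12

Forward pass:
ES_A = 0; EF_A = 5
ES_B = 0; EF_B = 2
ES_C = max(EF_A=5, EF_B=2) = 5; EF_C = 5+9 = 14
ES_D = 2; EF_D = 2+14 = 16
ES_E = max(EF_A=5, EF_B=2) = 5; EF_E = 5+16 = 21
ES_F = 2; EF_F = 2+11 = 13
ES_G = 2; EF_G = 2+11 = 13
ES_H = 14; EF_H = 14+7 = 21
ES_I = max(EF_E=21, EF_F=13) = 21; EF_I = 21+10 = 31
ES_J = max(EF_D=16, EF_G=13, EF_H=21, EF_I=31) = 31; EF_J = 31+12 = 43
Expected project duration μ = 43 days. Critical path: A → E → I → J.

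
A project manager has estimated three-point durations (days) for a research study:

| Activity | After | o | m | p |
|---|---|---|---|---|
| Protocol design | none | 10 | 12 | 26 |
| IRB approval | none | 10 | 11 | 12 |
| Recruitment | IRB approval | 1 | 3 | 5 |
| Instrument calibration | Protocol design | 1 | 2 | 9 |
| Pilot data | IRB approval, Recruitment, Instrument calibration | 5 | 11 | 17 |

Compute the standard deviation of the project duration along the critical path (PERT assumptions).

te_Protocol design = (10 + 4·12 + 26)/6 = 84/6 = 14; σ²_Protocol design = ((26−10)/6)² = 7.111
te_IRB approval = (10 + 4·11 + 12)/6 = 66/6 = 11; σ²_IRB approval = ((12−10)/6)² = 0.111
te_Recruitment = (1 + 4·3 + 5)/6 = 18/6 = 3; σ²_Recruitment = ((5−1)/6)² = 0.444
te_Instrument calibration = (1 + 4·2 + 9)/6 = 18/6 = 3; σ²_Instrument calibration = ((9−1)/6)² = 1.778
te_Pilot data = (5 + 4·11 + 17)/6 = 66/6 = 11; σ²_Pilot data = ((17−5)/6)² = 4.000

Forward pass:
ES_Protocol design = 0; EF_Protocol design = 14
ES_IRB approval = 0; EF_IRB approval = 11
ES_Recruitment = 11; EF_Recruitment = 11+3 = 14
ES_Instrument calibration = 14; EF_Instrument calibration = 14+3 = 17
ES_Pilot data = max(EF_IRB approval=11, EF_Recruitment=14, EF_Instrument calibration=17) = 17; EF_Pilot data = 17+11 = 28
Expected project duration μ = 28 days. Critical path: Protocol design → Instrument calibration → Pilot data.

Variance along critical path = 7.111 + 1.778 + 4.000 = 12.889
σ = √12.889 = 3.590 days

3.59 days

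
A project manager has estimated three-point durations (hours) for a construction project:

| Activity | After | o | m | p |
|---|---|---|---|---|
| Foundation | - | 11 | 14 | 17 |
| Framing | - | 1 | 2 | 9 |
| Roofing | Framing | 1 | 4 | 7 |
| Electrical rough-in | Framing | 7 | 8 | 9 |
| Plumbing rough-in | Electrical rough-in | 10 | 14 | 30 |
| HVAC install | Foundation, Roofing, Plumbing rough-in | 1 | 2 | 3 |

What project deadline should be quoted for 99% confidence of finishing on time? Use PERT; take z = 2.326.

te_Foundation = (11 + 4·14 + 17)/6 = 84/6 = 14; σ²_Foundation = ((17−11)/6)² = 1.000
te_Framing = (1 + 4·2 + 9)/6 = 18/6 = 3; σ²_Framing = ((9−1)/6)² = 1.778
te_Roofing = (1 + 4·4 + 7)/6 = 24/6 = 4; σ²_Roofing = ((7−1)/6)² = 1.000
te_Electrical rough-in = (7 + 4·8 + 9)/6 = 48/6 = 8; σ²_Electrical rough-in = ((9−7)/6)² = 0.111
te_Plumbing rough-in = (10 + 4·14 + 30)/6 = 96/6 = 16; σ²_Plumbing rough-in = ((30−10)/6)² = 11.111
te_HVAC install = (1 + 4·2 + 3)/6 = 12/6 = 2; σ²_HVAC install = ((3−1)/6)² = 0.111

Forward pass:
ES_Foundation = 0; EF_Foundation = 14
ES_Framing = 0; EF_Framing = 3
ES_Roofing = 3; EF_Roofing = 3+4 = 7
ES_Electrical rough-in = 3; EF_Electrical rough-in = 3+8 = 11
ES_Plumbing rough-in = 11; EF_Plumbing rough-in = 11+16 = 27
ES_HVAC install = max(EF_Foundation=14, EF_Roofing=7, EF_Plumbing rough-in=27) = 27; EF_HVAC install = 27+2 = 29
Expected project duration μ = 29 hours. Critical path: Framing → Electrical rough-in → Plumbing rough-in → HVAC install.

Variance along critical path = 1.778 + 0.111 + 11.111 + 0.111 = 13.111; σ = 3.621 hours.
D = μ + z·σ = 29 + 2.326·3.621 = 37.4 hours

37.4 hours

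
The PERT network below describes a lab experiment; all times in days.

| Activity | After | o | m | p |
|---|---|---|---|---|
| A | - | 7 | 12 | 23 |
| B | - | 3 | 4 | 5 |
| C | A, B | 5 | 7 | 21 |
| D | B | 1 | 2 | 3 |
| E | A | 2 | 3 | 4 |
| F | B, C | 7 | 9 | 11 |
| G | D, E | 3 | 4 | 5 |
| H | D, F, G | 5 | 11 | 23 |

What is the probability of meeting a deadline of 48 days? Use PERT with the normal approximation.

0.848

te_A = (7 + 4·12 + 23)/6 = 78/6 = 13; σ²_A = ((23−7)/6)² = 7.111
te_B = (3 + 4·4 + 5)/6 = 24/6 = 4; σ²_B = ((5−3)/6)² = 0.111
te_C = (5 + 4·7 + 21)/6 = 54/6 = 9; σ²_C = ((21−5)/6)² = 7.111
te_D = (1 + 4·2 + 3)/6 = 12/6 = 2; σ²_D = ((3−1)/6)² = 0.111
te_E = (2 + 4·3 + 4)/6 = 18/6 = 3; σ²_E = ((4−2)/6)² = 0.111
te_F = (7 + 4·9 + 11)/6 = 54/6 = 9; σ²_F = ((11−7)/6)² = 0.444
te_G = (3 + 4·4 + 5)/6 = 24/6 = 4; σ²_G = ((5−3)/6)² = 0.111
te_H = (5 + 4·11 + 23)/6 = 72/6 = 12; σ²_H = ((23−5)/6)² = 9.000

Forward pass:
ES_A = 0; EF_A = 13
ES_B = 0; EF_B = 4
ES_C = max(EF_A=13, EF_B=4) = 13; EF_C = 13+9 = 22
ES_D = 4; EF_D = 4+2 = 6
ES_E = 13; EF_E = 13+3 = 16
ES_F = max(EF_B=4, EF_C=22) = 22; EF_F = 22+9 = 31
ES_G = max(EF_D=6, EF_E=16) = 16; EF_G = 16+4 = 20
ES_H = max(EF_D=6, EF_F=31, EF_G=20) = 31; EF_H = 31+12 = 43
Expected project duration μ = 43 days. Critical path: A → C → F → H.

Variance along critical path = 7.111 + 7.111 + 0.444 + 9.000 = 23.667; σ = √23.667 = 4.865 days.
Z = (48 − 43) / 4.865 = 1.028
P(T ≤ 48) = Φ(1.028) ≈ 0.848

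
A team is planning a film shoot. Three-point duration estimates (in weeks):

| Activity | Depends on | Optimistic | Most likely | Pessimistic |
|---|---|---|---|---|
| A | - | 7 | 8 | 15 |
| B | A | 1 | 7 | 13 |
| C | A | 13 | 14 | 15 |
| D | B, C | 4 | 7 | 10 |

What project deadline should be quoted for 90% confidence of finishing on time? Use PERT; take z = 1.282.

te_A = (7 + 4·8 + 15)/6 = 54/6 = 9; σ²_A = ((15−7)/6)² = 1.778
te_B = (1 + 4·7 + 13)/6 = 42/6 = 7; σ²_B = ((13−1)/6)² = 4.000
te_C = (13 + 4·14 + 15)/6 = 84/6 = 14; σ²_C = ((15−13)/6)² = 0.111
te_D = (4 + 4·7 + 10)/6 = 42/6 = 7; σ²_D = ((10−4)/6)² = 1.000

Forward pass:
ES_A = 0; EF_A = 9
ES_B = 9; EF_B = 9+7 = 16
ES_C = 9; EF_C = 9+14 = 23
ES_D = max(EF_B=16, EF_C=23) = 23; EF_D = 23+7 = 30
Expected project duration μ = 30 weeks. Critical path: A → C → D.

Variance along critical path = 1.778 + 0.111 + 1.000 = 2.889; σ = 1.700 weeks.
D = μ + z·σ = 30 + 1.282·1.700 = 32.2 weeks

32.2 weeks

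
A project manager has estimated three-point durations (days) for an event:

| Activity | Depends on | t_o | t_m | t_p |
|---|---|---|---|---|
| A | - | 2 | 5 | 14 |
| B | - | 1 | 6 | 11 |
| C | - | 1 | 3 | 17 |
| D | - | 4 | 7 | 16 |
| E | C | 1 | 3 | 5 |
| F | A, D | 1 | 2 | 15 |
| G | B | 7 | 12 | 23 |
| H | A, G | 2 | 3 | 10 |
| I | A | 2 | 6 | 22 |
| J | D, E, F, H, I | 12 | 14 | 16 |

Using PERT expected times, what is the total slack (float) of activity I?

9 days

te_A = (2 + 4·5 + 14)/6 = 36/6 = 6
te_B = (1 + 4·6 + 11)/6 = 36/6 = 6
te_C = (1 + 4·3 + 17)/6 = 30/6 = 5
te_D = (4 + 4·7 + 16)/6 = 48/6 = 8
te_E = (1 + 4·3 + 5)/6 = 18/6 = 3
te_F = (1 + 4·2 + 15)/6 = 24/6 = 4
te_G = (7 + 4·12 + 23)/6 = 78/6 = 13
te_H = (2 + 4·3 + 10)/6 = 24/6 = 4
te_I = (2 + 4·6 + 22)/6 = 48/6 = 8
te_J = (12 + 4·14 + 16)/6 = 84/6 = 14

Forward pass:
ES_A = 0; EF_A = 6
ES_B = 0; EF_B = 6
ES_C = 0; EF_C = 5
ES_D = 0; EF_D = 8
ES_E = 5; EF_E = 5+3 = 8
ES_F = max(EF_A=6, EF_D=8) = 8; EF_F = 8+4 = 12
ES_G = 6; EF_G = 6+13 = 19
ES_H = max(EF_A=6, EF_G=19) = 19; EF_H = 19+4 = 23
ES_I = 6; EF_I = 6+8 = 14
ES_J = max(EF_D=8, EF_E=8, EF_F=12, EF_H=23, EF_I=14) = 23; EF_J = 23+14 = 37
Expected project duration μ = 37 days. Critical path: B → G → H → J.

Backward pass:
LF_J = 37; LS_J = 37−14 = 23
LF_I = LS_J = 23; LS_I = 23−8 = 15
LF_H = LS_J = 23; LS_H = 23−4 = 19
LF_G = LS_H = 19; LS_G = 19−13 = 6
LF_F = LS_J = 23; LS_F = 23−4 = 19
LF_E = LS_J = 23; LS_E = 23−3 = 20
LF_D = min(LS_F=19, LS_J=23) = 19; LS_D = 19−8 = 11
LF_C = LS_E = 20; LS_C = 20−5 = 15
LF_B = LS_G = 6; LS_B = 6−6 = 0
LF_A = min(LS_F=19, LS_H=19, LS_I=15) = 15; LS_A = 15−6 = 9
Slack_I = LS_I − ES_I = 15 − 6 = 9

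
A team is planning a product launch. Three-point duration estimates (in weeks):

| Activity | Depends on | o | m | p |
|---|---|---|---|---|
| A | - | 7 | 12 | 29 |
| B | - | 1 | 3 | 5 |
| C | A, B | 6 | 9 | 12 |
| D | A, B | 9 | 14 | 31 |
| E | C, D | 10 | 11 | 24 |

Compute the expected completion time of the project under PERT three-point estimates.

43 weeks

te_A = (7 + 4·12 + 29)/6 = 84/6 = 14
te_B = (1 + 4·3 + 5)/6 = 18/6 = 3
te_C = (6 + 4·9 + 12)/6 = 54/6 = 9
te_D = (9 + 4·14 + 31)/6 = 96/6 = 16
te_E = (10 + 4·11 + 24)/6 = 78/6 = 13

Forward pass:
ES_A = 0; EF_A = 14
ES_B = 0; EF_B = 3
ES_C = max(EF_A=14, EF_B=3) = 14; EF_C = 14+9 = 23
ES_D = max(EF_A=14, EF_B=3) = 14; EF_D = 14+16 = 30
ES_E = max(EF_C=23, EF_D=30) = 30; EF_E = 30+13 = 43
Expected project duration μ = 43 weeks. Critical path: A → D → E.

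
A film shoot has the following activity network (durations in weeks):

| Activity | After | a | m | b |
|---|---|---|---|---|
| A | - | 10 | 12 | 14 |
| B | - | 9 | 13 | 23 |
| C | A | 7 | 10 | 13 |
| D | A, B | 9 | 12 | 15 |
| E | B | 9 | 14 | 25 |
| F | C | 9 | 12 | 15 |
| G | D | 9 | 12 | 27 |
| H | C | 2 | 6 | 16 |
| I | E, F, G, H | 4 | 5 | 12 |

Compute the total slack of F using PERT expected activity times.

te_A = (10 + 4·12 + 14)/6 = 72/6 = 12
te_B = (9 + 4·13 + 23)/6 = 84/6 = 14
te_C = (7 + 4·10 + 13)/6 = 60/6 = 10
te_D = (9 + 4·12 + 15)/6 = 72/6 = 12
te_E = (9 + 4·14 + 25)/6 = 90/6 = 15
te_F = (9 + 4·12 + 15)/6 = 72/6 = 12
te_G = (9 + 4·12 + 27)/6 = 84/6 = 14
te_H = (2 + 4·6 + 16)/6 = 42/6 = 7
te_I = (4 + 4·5 + 12)/6 = 36/6 = 6

Forward pass:
ES_A = 0; EF_A = 12
ES_B = 0; EF_B = 14
ES_C = 12; EF_C = 12+10 = 22
ES_D = max(EF_A=12, EF_B=14) = 14; EF_D = 14+12 = 26
ES_E = 14; EF_E = 14+15 = 29
ES_F = 22; EF_F = 22+12 = 34
ES_G = 26; EF_G = 26+14 = 40
ES_H = 22; EF_H = 22+7 = 29
ES_I = max(EF_E=29, EF_F=34, EF_G=40, EF_H=29) = 40; EF_I = 40+6 = 46
Expected project duration μ = 46 weeks. Critical path: B → D → G → I.

Backward pass:
LF_I = 46; LS_I = 46−6 = 40
LF_H = LS_I = 40; LS_H = 40−7 = 33
LF_G = LS_I = 40; LS_G = 40−14 = 26
LF_F = LS_I = 40; LS_F = 40−12 = 28
LF_E = LS_I = 40; LS_E = 40−15 = 25
LF_D = LS_G = 26; LS_D = 26−12 = 14
LF_C = min(LS_F=28, LS_H=33) = 28; LS_C = 28−10 = 18
LF_B = min(LS_D=14, LS_E=25) = 14; LS_B = 14−14 = 0
LF_A = min(LS_C=18, LS_D=14) = 14; LS_A = 14−12 = 2
Slack_F = LS_F − ES_F = 28 − 22 = 6

6 weeks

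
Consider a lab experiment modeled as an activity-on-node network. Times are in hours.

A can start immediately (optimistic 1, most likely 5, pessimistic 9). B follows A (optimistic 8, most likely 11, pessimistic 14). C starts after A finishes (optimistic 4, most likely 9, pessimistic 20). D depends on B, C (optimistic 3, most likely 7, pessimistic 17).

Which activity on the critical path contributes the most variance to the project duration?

D

te_A = (1 + 4·5 + 9)/6 = 30/6 = 5; σ²_A = ((9−1)/6)² = 1.778
te_B = (8 + 4·11 + 14)/6 = 66/6 = 11; σ²_B = ((14−8)/6)² = 1.000
te_C = (4 + 4·9 + 20)/6 = 60/6 = 10; σ²_C = ((20−4)/6)² = 7.111
te_D = (3 + 4·7 + 17)/6 = 48/6 = 8; σ²_D = ((17−3)/6)² = 5.444

Forward pass:
ES_A = 0; EF_A = 5
ES_B = 5; EF_B = 5+11 = 16
ES_C = 5; EF_C = 5+10 = 15
ES_D = max(EF_B=16, EF_C=15) = 16; EF_D = 16+8 = 24
Expected project duration μ = 24 hours. Critical path: A → B → D.

Variances on critical path: σ²_A=1.778, σ²_B=1.000, σ²_D=5.444.
Largest is σ²_D = 5.444.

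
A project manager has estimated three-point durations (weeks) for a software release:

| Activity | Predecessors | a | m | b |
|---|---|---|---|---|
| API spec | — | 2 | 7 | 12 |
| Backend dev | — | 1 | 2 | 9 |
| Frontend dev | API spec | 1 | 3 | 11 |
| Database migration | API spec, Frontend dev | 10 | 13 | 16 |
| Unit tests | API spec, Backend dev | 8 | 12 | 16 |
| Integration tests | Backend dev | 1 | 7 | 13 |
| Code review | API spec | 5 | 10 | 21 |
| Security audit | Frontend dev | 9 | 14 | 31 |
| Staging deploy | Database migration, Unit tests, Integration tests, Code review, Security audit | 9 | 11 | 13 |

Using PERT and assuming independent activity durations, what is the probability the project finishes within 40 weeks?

te_API spec = (2 + 4·7 + 12)/6 = 42/6 = 7; σ²_API spec = ((12−2)/6)² = 2.778
te_Backend dev = (1 + 4·2 + 9)/6 = 18/6 = 3; σ²_Backend dev = ((9−1)/6)² = 1.778
te_Frontend dev = (1 + 4·3 + 11)/6 = 24/6 = 4; σ²_Frontend dev = ((11−1)/6)² = 2.778
te_Database migration = (10 + 4·13 + 16)/6 = 78/6 = 13; σ²_Database migration = ((16−10)/6)² = 1.000
te_Unit tests = (8 + 4·12 + 16)/6 = 72/6 = 12; σ²_Unit tests = ((16−8)/6)² = 1.778
te_Integration tests = (1 + 4·7 + 13)/6 = 42/6 = 7; σ²_Integration tests = ((13−1)/6)² = 4.000
te_Code review = (5 + 4·10 + 21)/6 = 66/6 = 11; σ²_Code review = ((21−5)/6)² = 7.111
te_Security audit = (9 + 4·14 + 31)/6 = 96/6 = 16; σ²_Security audit = ((31−9)/6)² = 13.444
te_Staging deploy = (9 + 4·11 + 13)/6 = 66/6 = 11; σ²_Staging deploy = ((13−9)/6)² = 0.444

Forward pass:
ES_API spec = 0; EF_API spec = 7
ES_Backend dev = 0; EF_Backend dev = 3
ES_Frontend dev = 7; EF_Frontend dev = 7+4 = 11
ES_Database migration = max(EF_API spec=7, EF_Frontend dev=11) = 11; EF_Database migration = 11+13 = 24
ES_Unit tests = max(EF_API spec=7, EF_Backend dev=3) = 7; EF_Unit tests = 7+12 = 19
ES_Integration tests = 3; EF_Integration tests = 3+7 = 10
ES_Code review = 7; EF_Code review = 7+11 = 18
ES_Security audit = 11; EF_Security audit = 11+16 = 27
ES_Staging deploy = max(EF_Database migration=24, EF_Unit tests=19, EF_Integration tests=10, EF_Code review=18, EF_Security audit=27) = 27; EF_Staging deploy = 27+11 = 38
Expected project duration μ = 38 weeks. Critical path: API spec → Frontend dev → Security audit → Staging deploy.

Variance along critical path = 2.778 + 2.778 + 13.444 + 0.444 = 19.444; σ = √19.444 = 4.410 weeks.
Z = (40 − 38) / 4.410 = 0.454
P(T ≤ 40) = Φ(0.454) ≈ 0.675

0.675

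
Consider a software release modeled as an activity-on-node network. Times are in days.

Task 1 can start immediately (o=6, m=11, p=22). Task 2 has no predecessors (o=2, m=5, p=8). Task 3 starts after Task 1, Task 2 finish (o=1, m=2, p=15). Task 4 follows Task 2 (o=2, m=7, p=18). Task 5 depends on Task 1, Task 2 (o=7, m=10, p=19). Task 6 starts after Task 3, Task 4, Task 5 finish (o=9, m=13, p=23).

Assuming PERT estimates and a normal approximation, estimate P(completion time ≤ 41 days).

0.837

te_Task 1 = (6 + 4·11 + 22)/6 = 72/6 = 12; σ²_Task 1 = ((22−6)/6)² = 7.111
te_Task 2 = (2 + 4·5 + 8)/6 = 30/6 = 5; σ²_Task 2 = ((8−2)/6)² = 1.000
te_Task 3 = (1 + 4·2 + 15)/6 = 24/6 = 4; σ²_Task 3 = ((15−1)/6)² = 5.444
te_Task 4 = (2 + 4·7 + 18)/6 = 48/6 = 8; σ²_Task 4 = ((18−2)/6)² = 7.111
te_Task 5 = (7 + 4·10 + 19)/6 = 66/6 = 11; σ²_Task 5 = ((19−7)/6)² = 4.000
te_Task 6 = (9 + 4·13 + 23)/6 = 84/6 = 14; σ²_Task 6 = ((23−9)/6)² = 5.444

Forward pass:
ES_Task 1 = 0; EF_Task 1 = 12
ES_Task 2 = 0; EF_Task 2 = 5
ES_Task 3 = max(EF_Task 1=12, EF_Task 2=5) = 12; EF_Task 3 = 12+4 = 16
ES_Task 4 = 5; EF_Task 4 = 5+8 = 13
ES_Task 5 = max(EF_Task 1=12, EF_Task 2=5) = 12; EF_Task 5 = 12+11 = 23
ES_Task 6 = max(EF_Task 3=16, EF_Task 4=13, EF_Task 5=23) = 23; EF_Task 6 = 23+14 = 37
Expected project duration μ = 37 days. Critical path: Task 1 → Task 5 → Task 6.

Variance along critical path = 7.111 + 4.000 + 5.444 = 16.556; σ = √16.556 = 4.069 days.
Z = (41 − 37) / 4.069 = 0.983
P(T ≤ 41) = Φ(0.983) ≈ 0.837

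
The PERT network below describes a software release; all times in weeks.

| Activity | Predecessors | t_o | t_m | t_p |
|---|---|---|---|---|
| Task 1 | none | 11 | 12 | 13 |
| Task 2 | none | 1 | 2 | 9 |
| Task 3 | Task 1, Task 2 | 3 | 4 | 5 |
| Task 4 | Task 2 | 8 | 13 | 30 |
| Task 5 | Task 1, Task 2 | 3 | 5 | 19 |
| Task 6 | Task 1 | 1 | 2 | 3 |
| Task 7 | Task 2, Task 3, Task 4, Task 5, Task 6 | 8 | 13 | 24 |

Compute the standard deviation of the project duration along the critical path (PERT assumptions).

te_Task 1 = (11 + 4·12 + 13)/6 = 72/6 = 12; σ²_Task 1 = ((13−11)/6)² = 0.111
te_Task 2 = (1 + 4·2 + 9)/6 = 18/6 = 3; σ²_Task 2 = ((9−1)/6)² = 1.778
te_Task 3 = (3 + 4·4 + 5)/6 = 24/6 = 4; σ²_Task 3 = ((5−3)/6)² = 0.111
te_Task 4 = (8 + 4·13 + 30)/6 = 90/6 = 15; σ²_Task 4 = ((30−8)/6)² = 13.444
te_Task 5 = (3 + 4·5 + 19)/6 = 42/6 = 7; σ²_Task 5 = ((19−3)/6)² = 7.111
te_Task 6 = (1 + 4·2 + 3)/6 = 12/6 = 2; σ²_Task 6 = ((3−1)/6)² = 0.111
te_Task 7 = (8 + 4·13 + 24)/6 = 84/6 = 14; σ²_Task 7 = ((24−8)/6)² = 7.111

Forward pass:
ES_Task 1 = 0; EF_Task 1 = 12
ES_Task 2 = 0; EF_Task 2 = 3
ES_Task 3 = max(EF_Task 1=12, EF_Task 2=3) = 12; EF_Task 3 = 12+4 = 16
ES_Task 4 = 3; EF_Task 4 = 3+15 = 18
ES_Task 5 = max(EF_Task 1=12, EF_Task 2=3) = 12; EF_Task 5 = 12+7 = 19
ES_Task 6 = 12; EF_Task 6 = 12+2 = 14
ES_Task 7 = max(EF_Task 2=3, EF_Task 3=16, EF_Task 4=18, EF_Task 5=19, EF_Task 6=14) = 19; EF_Task 7 = 19+14 = 33
Expected project duration μ = 33 weeks. Critical path: Task 1 → Task 5 → Task 7.

Variance along critical path = 0.111 + 7.111 + 7.111 = 14.333
σ = √14.333 = 3.786 weeks

3.79 weeks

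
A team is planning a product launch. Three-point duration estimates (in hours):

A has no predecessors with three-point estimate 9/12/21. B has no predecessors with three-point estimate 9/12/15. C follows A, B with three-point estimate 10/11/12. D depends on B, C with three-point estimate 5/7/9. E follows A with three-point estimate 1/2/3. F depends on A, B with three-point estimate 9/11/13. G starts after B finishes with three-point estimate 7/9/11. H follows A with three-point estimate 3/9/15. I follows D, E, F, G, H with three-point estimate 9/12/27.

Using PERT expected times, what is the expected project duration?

45 hours

te_A = (9 + 4·12 + 21)/6 = 78/6 = 13
te_B = (9 + 4·12 + 15)/6 = 72/6 = 12
te_C = (10 + 4·11 + 12)/6 = 66/6 = 11
te_D = (5 + 4·7 + 9)/6 = 42/6 = 7
te_E = (1 + 4·2 + 3)/6 = 12/6 = 2
te_F = (9 + 4·11 + 13)/6 = 66/6 = 11
te_G = (7 + 4·9 + 11)/6 = 54/6 = 9
te_H = (3 + 4·9 + 15)/6 = 54/6 = 9
te_I = (9 + 4·12 + 27)/6 = 84/6 = 14

Forward pass:
ES_A = 0; EF_A = 13
ES_B = 0; EF_B = 12
ES_C = max(EF_A=13, EF_B=12) = 13; EF_C = 13+11 = 24
ES_D = max(EF_B=12, EF_C=24) = 24; EF_D = 24+7 = 31
ES_E = 13; EF_E = 13+2 = 15
ES_F = max(EF_A=13, EF_B=12) = 13; EF_F = 13+11 = 24
ES_G = 12; EF_G = 12+9 = 21
ES_H = 13; EF_H = 13+9 = 22
ES_I = max(EF_D=31, EF_E=15, EF_F=24, EF_G=21, EF_H=22) = 31; EF_I = 31+14 = 45
Expected project duration μ = 45 hours. Critical path: A → C → D → I.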